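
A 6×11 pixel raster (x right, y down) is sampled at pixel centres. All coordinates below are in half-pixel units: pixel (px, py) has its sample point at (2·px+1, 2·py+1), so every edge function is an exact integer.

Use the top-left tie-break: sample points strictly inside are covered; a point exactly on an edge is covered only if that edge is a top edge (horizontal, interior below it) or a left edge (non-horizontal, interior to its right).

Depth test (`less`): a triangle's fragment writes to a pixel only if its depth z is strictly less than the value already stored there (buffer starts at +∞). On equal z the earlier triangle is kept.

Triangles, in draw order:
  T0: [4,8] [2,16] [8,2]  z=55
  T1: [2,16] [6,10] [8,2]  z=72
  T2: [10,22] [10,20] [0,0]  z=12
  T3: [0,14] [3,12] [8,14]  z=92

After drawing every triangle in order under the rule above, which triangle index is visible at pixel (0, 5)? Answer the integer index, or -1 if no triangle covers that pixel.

T0:
  2·area = 20  (B↔C swapped to make it positive)
  edge (4, 8)→(8, 2): d=(4,-6) top-left  bias=+0
  edge (8, 2)→(2, 16): d=(-6,14) right/bottom  bias=-1
  edge (2, 16)→(4, 8): d=(2,-8) top-left  bias=+0
    (2,3)@(5, 7): e=[2,12,6] → █
    (3,3)@(7, 7): e=[14,-16,22] → ·
    (2,4)@(5, 9): e=[10,0,10] → ·  [on edge]
    (1,6)@(3, 13): e=[14,4,2] → █
    (2,6)@(5, 13): e=[26,-24,18] → ·
    (1,7)@(3, 15): e=[22,-8,6] → ·
  covered (2 px):
    · · · · · ·
    · · · · · ·
    · · · · · ·
    · · █ · · ·
    · · · · · ·
    · · · · · ·
    · █ · · · ·
    · · · · · ·
    · · · · · ·
    · · · · · ·
    · · · · · ·
T1:
  2·area = 20  (B↔C swapped to make it positive)
  edge (2, 16)→(8, 2): d=(6,-14) top-left  bias=+0
  edge (8, 2)→(6, 10): d=(-2,8) right/bottom  bias=-1
  edge (6, 10)→(2, 16): d=(-4,6) right/bottom  bias=-1
    (3,2)@(7, 5): e=[4,2,14] → █
    (4,2)@(9, 5): e=[32,-14,2] → ·
    (3,3)@(7, 7): e=[16,-2,6] → ·
    (2,4)@(5, 9): e=[0,10,10] → █  [on edge]
    (3,4)@(7, 9): e=[28,-6,-2] → ·
    (2,5)@(5, 11): e=[12,6,2] → █
    (3,5)@(7, 11): e=[40,-10,-10] → ·
    (2,6)@(5, 13): e=[24,2,-6] → ·
  covered (3 px):
    · · · · · ·
    · · · · · ·
    · · · █ · ·
    · · · · · ·
    · · █ · · ·
    · · █ · · ·
    · · · · · ·
    · · · · · ·
    · · · · · ·
    · · · · · ·
    · · · · · ·
T2:
  2·area = 20  (B↔C swapped to make it positive)
  edge (10, 22)→(0, 0): d=(-10,-22) top-left  bias=+0
  edge (0, 0)→(10, 20): d=(10,20) right/bottom  bias=-1
  edge (10, 20)→(10, 22): d=(0,2) right/bottom  bias=-1
    (2,5)@(5, 11): e=[0,10,10] → █  [on edge]
    (3,5)@(7, 11): e=[44,-30,6] → ·
    (2,6)@(5, 13): e=[-20,30,10] → ·
    (3,7)@(7, 15): e=[4,10,6] → █
    (4,7)@(9, 15): e=[48,-30,2] → ·
    (3,8)@(7, 17): e=[-16,30,6] → ·
    (4,9)@(9, 19): e=[8,10,2] → █
    (5,9)@(11, 19): e=[52,-30,-2] → ·
    (4,10)@(9, 21): e=[-12,30,2] → ·
  covered (3 px):
    · · · · · ·
    · · · · · ·
    · · · · · ·
    · · · · · ·
    · · · · · ·
    · · █ · · ·
    · · · · · ·
    · · · █ · ·
    · · · · · ·
    · · · · █ ·
    · · · · · ·
T3:
  2·area = 16
  edge (0, 14)→(3, 12): d=(3,-2) top-left  bias=+0
  edge (3, 12)→(8, 14): d=(5,2) right/bottom  bias=-1
  edge (8, 14)→(0, 14): d=(-8,0) right/bottom  bias=-1
    (1,6)@(3, 13): e=[3,5,8] → █
    (2,6)@(5, 13): e=[7,1,8] → █
    (3,6)@(7, 13): e=[11,-3,8] → ·
    (1,7)@(3, 15): e=[9,15,-8] → ·
    (2,7)@(5, 15): e=[13,11,-8] → ·
  covered (2 px):
    · · · · · ·
    · · · · · ·
    · · · · · ·
    · · · · · ·
    · · · · · ·
    · · · · · ·
    · █ █ · · ·
    · · · · · ·
    · · · · · ·
    · · · · · ·
    · · · · · ·

Z-buffer (winner per pixel, '.' = empty):
  . . . . . .
  . . . . . .
  . . . 1 . .
  . . 0 . . .
  . . 1 . . .
  . . 2 . . .
  . 0 3 . . .
  . . . 2 . .
  . . . . . .
  . . . . 2 .
  . . . . . .

Answer: -1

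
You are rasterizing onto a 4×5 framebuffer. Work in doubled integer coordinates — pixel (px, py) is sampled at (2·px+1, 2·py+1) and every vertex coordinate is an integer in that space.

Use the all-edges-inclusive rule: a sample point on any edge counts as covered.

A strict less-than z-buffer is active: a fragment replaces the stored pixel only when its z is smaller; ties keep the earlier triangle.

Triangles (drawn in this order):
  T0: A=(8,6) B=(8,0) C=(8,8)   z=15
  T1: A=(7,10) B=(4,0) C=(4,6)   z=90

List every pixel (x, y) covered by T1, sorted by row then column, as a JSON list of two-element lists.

T0:
  degenerate (2·area = 0) — covers nothing
T1:
  2·area = 18  (B↔C swapped to make it positive)
  edge (7, 10)→(4, 6): d=(-3,-4) inclusive
  edge (4, 6)→(4, 0): d=(0,-6) inclusive
  edge (4, 0)→(7, 10): d=(3,10) inclusive
    (2,2)@(5, 5): e=[7,6,5] → █
    (3,2)@(7, 5): e=[15,18,-15] → ·
    (2,3)@(5, 7): e=[1,6,11] → █
    (3,3)@(7, 7): e=[9,18,-9] → ·
    (2,4)@(5, 9): e=[-5,6,17] → ·
  covered (2 px):
    · · · ·
    · · · ·
    · · █ ·
    · · █ ·
    · · · ·

Final: [[2,2],[2,3]]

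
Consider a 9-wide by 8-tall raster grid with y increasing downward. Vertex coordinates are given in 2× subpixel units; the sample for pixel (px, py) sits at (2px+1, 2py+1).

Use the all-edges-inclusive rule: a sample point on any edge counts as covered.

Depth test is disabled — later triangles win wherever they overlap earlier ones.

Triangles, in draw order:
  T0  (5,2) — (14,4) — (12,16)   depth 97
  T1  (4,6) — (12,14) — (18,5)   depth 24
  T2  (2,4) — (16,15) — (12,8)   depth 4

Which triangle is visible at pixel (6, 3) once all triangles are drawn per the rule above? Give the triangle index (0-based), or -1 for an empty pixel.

T0:
  2·area = 112
  edge (5, 2)→(14, 4): d=(9,2) inclusive
  edge (14, 4)→(12, 16): d=(-2,12) inclusive
  edge (12, 16)→(5, 2): d=(-7,-14) inclusive
    (3,1)@(7, 3): e=[5,86,21] → #
    (4,1)@(9, 3): e=[1,62,49] → #
    (5,1)@(11, 3): e=[-3,38,77] → ·
    (3,2)@(7, 5): e=[23,82,7] → #
    (5,2)@(11, 5): e=[15,34,63] → #
    (6,2)@(13, 5): e=[11,10,91] → #
    (7,2)@(15, 5): e=[7,-14,119] → ·
    (3,3)@(7, 7): e=[41,78,-7] → ·
    (4,3)@(9, 7): e=[37,54,21] → #
    (7,3)@(15, 7): e=[25,-18,105] → ·
    (4,4)@(9, 9): e=[55,50,7] → #
    (7,4)@(15, 9): e=[43,-22,91] → ·
  covered (14 px):
    · · · · · · · · ·
    · · · # # · · · ·
    · · · # # # # · ·
    · · · · # # # · ·
    · · · · # # # · ·
    · · · · · # · · ·
    · · · · · # · · ·
    · · · · · · · · ·
T1:
  2·area = 120  (B↔C swapped to make it positive)
  edge (4, 6)→(18, 5): d=(14,-1) inclusive
  edge (18, 5)→(12, 14): d=(-6,9) inclusive
  edge (12, 14)→(4, 6): d=(-8,-8) inclusive
    (0,1)@(1, 3): e=[-45,165,0] → ·  [on edge]
    (1,2)@(3, 5): e=[-15,135,0] → ·  [on edge]
    (2,3)@(5, 7): e=[15,105,0] → #  [on edge]
    (3,3)@(7, 7): e=[17,87,16] → #
    (4,3)@(9, 7): e=[19,69,32] → #
    (5,3)@(11, 7): e=[21,51,48] → #
    (6,3)@(13, 7): e=[23,33,64] → #
    (7,3)@(15, 7): e=[25,15,80] → #
    (8,3)@(17, 7): e=[27,-3,96] → ·
    (2,4)@(5, 9): e=[43,93,-16] → ·
    (3,4)@(7, 9): e=[45,75,0] → #  [on edge]
    (8,4)@(17, 9): e=[55,-15,80] → ·
    (4,5)@(9, 11): e=[75,45,0] → #  [on edge]
    (5,6)@(11, 13): e=[105,15,0] → #  [on edge]
    (6,7)@(13, 15): e=[135,-15,0] → ·  [on edge]
  covered (15 px):
    · · · · · · · · ·
    · · · · · · · · ·
    · · · · · · · · ·
    · · # # # # # # ·
    · · · # # # # # ·
    · · · · # # # · ·
    · · · · · # · · ·
    · · · · · · · · ·
T2:
  2·area = 54  (B↔C swapped to make it positive)
  edge (2, 4)→(12, 8): d=(10,4) inclusive
  edge (12, 8)→(16, 15): d=(4,7) inclusive
  edge (16, 15)→(2, 4): d=(-14,-11) inclusive
    (3,3)@(7, 7): e=[10,31,13] → #
    (4,3)@(9, 7): e=[2,17,35] → #
    (5,3)@(11, 7): e=[-6,3,57] → ·
    (3,4)@(7, 9): e=[30,39,-15] → ·
    (4,4)@(9, 9): e=[22,25,7] → #
    (5,4)@(11, 9): e=[14,11,29] → #
    (6,4)@(13, 9): e=[6,-3,51] → ·
    (4,5)@(9, 11): e=[42,33,-21] → ·
    (5,5)@(11, 11): e=[34,19,1] → #
    (6,5)@(13, 11): e=[26,5,23] → #
    (7,5)@(15, 11): e=[18,-9,45] → ·
    (5,6)@(11, 13): e=[54,27,-27] → ·
  covered (6 px):
    · · · · · · · · ·
    · · · · · · · · ·
    · · · · · · · · ·
    · · · # # · · · ·
    · · · · # # · · ·
    · · · · · # # · ·
    · · · · · · · · ·
    · · · · · · · · ·

Z-buffer (winner per pixel, '.' = empty):
  . . . . . . . . .
  . . . 0 0 . . . .
  . . . 0 0 0 0 . .
  . . 1 2 2 1 1 1 .
  . . . 1 2 2 1 1 .
  . . . . 1 2 2 . .
  . . . . . 1 . . .
  . . . . . . . . .

Answer: 1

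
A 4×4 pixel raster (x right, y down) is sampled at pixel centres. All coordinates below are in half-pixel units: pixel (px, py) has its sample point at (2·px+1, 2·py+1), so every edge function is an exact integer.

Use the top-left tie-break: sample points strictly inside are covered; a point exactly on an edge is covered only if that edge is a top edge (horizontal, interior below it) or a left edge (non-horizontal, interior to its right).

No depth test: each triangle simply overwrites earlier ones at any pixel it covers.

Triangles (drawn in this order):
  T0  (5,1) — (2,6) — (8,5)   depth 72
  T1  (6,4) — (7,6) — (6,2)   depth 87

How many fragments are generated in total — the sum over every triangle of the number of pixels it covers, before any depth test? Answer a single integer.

T0:
  2·area = 27  (B↔C swapped to make it positive)
  edge (5, 1)→(8, 5): d=(3,4) right/bottom  bias=-1
  edge (8, 5)→(2, 6): d=(-6,1) right/bottom  bias=-1
  edge (2, 6)→(5, 1): d=(3,-5) top-left  bias=+0
    (2,0)@(5, 1): e=[0,27,0] → .  [on edge]
    (2,1)@(5, 3): e=[6,15,6] → X
    (3,1)@(7, 3): e=[-2,13,16] → .
    (1,2)@(3, 5): e=[20,5,2] → X
    (3,2)@(7, 5): e=[4,1,22] → X
    (1,3)@(3, 7): e=[26,-7,8] → .
    (2,3)@(5, 7): e=[18,-9,18] → .
    (3,3)@(7, 7): e=[10,-11,28] → .
  covered (4 px):
    . . . .
    . . X .
    . X X X
    . . . .
T1:
  2·area = 2  (B↔C swapped to make it positive)
  edge (6, 4)→(6, 2): d=(0,-2) top-left  bias=+0
  edge (6, 2)→(7, 6): d=(1,4) right/bottom  bias=-1
  edge (7, 6)→(6, 4): d=(-1,-2) top-left  bias=+0
  covered (0 px):
    . . . .
    . . . .
    . . . .
    . . . .

Result: 4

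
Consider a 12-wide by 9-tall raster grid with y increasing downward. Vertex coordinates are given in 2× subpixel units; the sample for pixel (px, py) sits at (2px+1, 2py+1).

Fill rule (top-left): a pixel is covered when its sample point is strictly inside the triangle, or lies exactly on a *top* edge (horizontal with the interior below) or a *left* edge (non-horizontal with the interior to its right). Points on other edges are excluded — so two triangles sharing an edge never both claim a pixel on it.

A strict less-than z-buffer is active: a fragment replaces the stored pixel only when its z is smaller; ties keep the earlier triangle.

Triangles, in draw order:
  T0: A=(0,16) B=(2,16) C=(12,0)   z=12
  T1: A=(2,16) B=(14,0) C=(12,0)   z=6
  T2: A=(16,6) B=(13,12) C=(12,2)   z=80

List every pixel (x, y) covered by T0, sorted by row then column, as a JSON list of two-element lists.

T0:
  2·area = 32  (B↔C swapped to make it positive)
  edge (0, 16)→(12, 0): d=(12,-16) top-left  bias=+0
  edge (12, 0)→(2, 16): d=(-10,16) right/bottom  bias=-1
  edge (2, 16)→(0, 16): d=(-2,0) right/bottom  bias=-1
    (3,3)@(7, 7): e=[4,10,18] → #
    (4,3)@(9, 7): e=[36,-22,18] → ·
    (3,4)@(7, 9): e=[28,-10,14] → ·
    (2,5)@(5, 11): e=[20,2,10] → #
    (3,5)@(7, 11): e=[52,-30,10] → ·
    (1,6)@(3, 13): e=[12,14,6] → #
    (2,6)@(5, 13): e=[44,-18,6] → ·
    (0,7)@(1, 15): e=[4,26,2] → #
    (1,7)@(3, 15): e=[36,-6,2] → ·
    (0,8)@(1, 17): e=[28,6,-2] → ·
  covered (4 px):
    · · · · · · · · · · · ·
    · · · · · · · · · · · ·
    · · · · · · · · · · · ·
    · · · # · · · · · · · ·
    · · · · · · · · · · · ·
    · · # · · · · · · · · ·
    · # · · · · · · · · · ·
    # · · · · · · · · · · ·
    · · · · · · · · · · · ·
T1:
  2·area = 32  (B↔C swapped to make it positive)
  edge (2, 16)→(12, 0): d=(10,-16) top-left  bias=+0
  edge (12, 0)→(14, 0): d=(2,0) top-left  bias=+0
  edge (14, 0)→(2, 16): d=(-12,16) right/bottom  bias=-1
    (6,0)@(13, 1): e=[26,2,4] → #
    (7,0)@(15, 1): e=[58,2,-28] → ·
    (5,1)@(11, 3): e=[14,6,12] → #
    (6,1)@(13, 3): e=[46,6,-20] → ·
    (4,2)@(9, 5): e=[2,10,20] → #
    (5,2)@(11, 5): e=[34,10,-12] → ·
    (4,3)@(9, 7): e=[22,14,-4] → ·
    (3,4)@(7, 9): e=[10,18,4] → #
    (4,4)@(9, 9): e=[42,18,-28] → ·
    (3,5)@(7, 11): e=[30,22,-20] → ·
  covered (4 px):
    · · · · · · # · · · · ·
    · · · · · # · · · · · ·
    · · · · # · · · · · · ·
    · · · · · · · · · · · ·
    · · · # · · · · · · · ·
    · · · · · · · · · · · ·
    · · · · · · · · · · · ·
    · · · · · · · · · · · ·
    · · · · · · · · · · · ·
T2:
  2·area = 36
  edge (16, 6)→(13, 12): d=(-3,6) right/bottom  bias=-1
  edge (13, 12)→(12, 2): d=(-1,-10) top-left  bias=+0
  edge (12, 2)→(16, 6): d=(4,4) right/bottom  bias=-1
    (5,0)@(11, 1): e=[45,-9,0] → ·  [on edge]
    (6,1)@(13, 3): e=[27,9,0] → ·  [on edge]
    (6,2)@(13, 5): e=[21,7,8] → #
    (7,2)@(15, 5): e=[9,27,0] → ·  [on edge]
    (6,3)@(13, 7): e=[15,5,16] → #
    (7,3)@(15, 7): e=[3,25,8] → #
    (8,3)@(17, 7): e=[-9,45,0] → ·  [on edge]
    (6,4)@(13, 9): e=[9,3,24] → #
    (7,4)@(15, 9): e=[-3,23,16] → ·
    (9,4)@(19, 9): e=[-27,63,0] → ·  [on edge]
    (6,5)@(13, 11): e=[3,1,32] → #
    (7,5)@(15, 11): e=[-9,21,24] → ·
    (10,5)@(21, 11): e=[-45,81,0] → ·  [on edge]
    (11,6)@(23, 13): e=[-63,99,0] → ·  [on edge]
  covered (5 px):
    · · · · · · · · · · · ·
    · · · · · · · · · · · ·
    · · · · · · # · · · · ·
    · · · · · · # # · · · ·
    · · · · · · # · · · · ·
    · · · · · · # · · · · ·
    · · · · · · · · · · · ·
    · · · · · · · · · · · ·
    · · · · · · · · · · · ·

Final: [[3,3],[2,5],[1,6],[0,7]]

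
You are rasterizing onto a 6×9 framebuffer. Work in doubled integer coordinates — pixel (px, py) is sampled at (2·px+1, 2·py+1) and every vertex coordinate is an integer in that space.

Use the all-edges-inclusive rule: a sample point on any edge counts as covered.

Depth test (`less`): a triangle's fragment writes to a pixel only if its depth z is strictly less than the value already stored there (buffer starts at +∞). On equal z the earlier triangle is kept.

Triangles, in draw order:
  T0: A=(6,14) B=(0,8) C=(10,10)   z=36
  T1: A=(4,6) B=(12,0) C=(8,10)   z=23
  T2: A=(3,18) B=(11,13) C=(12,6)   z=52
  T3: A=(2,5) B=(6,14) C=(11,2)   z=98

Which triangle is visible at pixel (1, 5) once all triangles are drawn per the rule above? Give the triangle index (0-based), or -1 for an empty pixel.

T0:
  2·area = 48
  edge (6, 14)→(0, 8): d=(-6,-6) inclusive
  edge (0, 8)→(10, 10): d=(10,2) inclusive
  edge (10, 10)→(6, 14): d=(-4,4) inclusive
    (0,4)@(1, 9): e=[0,8,40] → █  [on edge]
    (1,4)@(3, 9): e=[12,4,32] → █
    (2,4)@(5, 9): e=[24,0,24] → █  [on edge]
    (3,4)@(7, 9): e=[36,-4,16] → ·
    (5,4)@(11, 9): e=[60,-12,0] → ·  [on edge]
    (0,5)@(1, 11): e=[-12,28,32] → ·
    (1,5)@(3, 11): e=[0,24,24] → █  [on edge]
    (3,5)@(7, 11): e=[24,16,8] → █
    (4,5)@(9, 11): e=[36,12,0] → █  [on edge]
    (5,5)@(11, 11): e=[48,8,-8] → ·
    (1,6)@(3, 13): e=[-12,44,16] → ·
    (2,6)@(5, 13): e=[0,40,8] → █  [on edge]
    (3,6)@(7, 13): e=[12,36,0] → █  [on edge]
    (2,7)@(5, 15): e=[-12,60,0] → ·  [on edge]
    (3,7)@(7, 15): e=[0,56,-8] → ·  [on edge]
    (1,8)@(3, 17): e=[-36,84,0] → ·  [on edge]
    (4,8)@(9, 17): e=[0,72,-24] → ·  [on edge]
  covered (9 px):
    · · · · · ·
    · · · · · ·
    · · · · · ·
    · · · · · ·
    █ █ █ · · ·
    · █ █ █ █ ·
    · · █ █ · ·
    · · · · · ·
    · · · · · ·
T1:
  2·area = 56
  edge (4, 6)→(12, 0): d=(8,-6) inclusive
  edge (12, 0)→(8, 10): d=(-4,10) inclusive
  edge (8, 10)→(4, 6): d=(-4,-4) inclusive
    (5,0)@(11, 1): e=[2,6,48] → █
    (0,1)@(1, 3): e=[-42,98,0] → ·  [on edge]
    (4,1)@(9, 3): e=[6,18,32] → █
    (5,1)@(11, 3): e=[18,-2,40] → ·
    (1,2)@(3, 5): e=[-14,70,0] → ·  [on edge]
    (3,2)@(7, 5): e=[10,30,16] → █
    (5,2)@(11, 5): e=[34,-10,32] → ·
    (2,3)@(5, 7): e=[14,42,0] → █  [on edge]
    (5,3)@(11, 7): e=[50,-18,24] → ·
    (2,4)@(5, 9): e=[30,34,-8] → ·
    (3,4)@(7, 9): e=[42,14,0] → █  [on edge]
    (4,4)@(9, 9): e=[54,-6,8] → ·
    (4,5)@(9, 11): e=[70,-14,0] → ·  [on edge]
    (5,6)@(11, 13): e=[98,-42,0] → ·  [on edge]
  covered (8 px):
    · · · · · █
    · · · · █ ·
    · · · █ █ ·
    · · █ █ █ ·
    · · · █ · ·
    · · · · · ·
    · · · · · ·
    · · · · · ·
    · · · · · ·
T2:
  2·area = 51  (B↔C swapped to make it positive)
  edge (3, 18)→(12, 6): d=(9,-12) inclusive
  edge (12, 6)→(11, 13): d=(-1,7) inclusive
  edge (11, 13)→(3, 18): d=(-8,5) inclusive
    (5,4)@(11, 9): e=[15,4,32] → █
    (4,5)@(9, 11): e=[9,16,26] → █
    (3,6)@(7, 13): e=[3,28,20] → █
    (5,6)@(11, 13): e=[51,0,0] → █  [on edge]
    (3,7)@(7, 15): e=[21,26,4] → █
    (4,7)@(9, 15): e=[45,12,-6] → ·
    (5,7)@(11, 15): e=[69,-2,-16] → ·
    (3,8)@(7, 17): e=[39,24,-12] → ·
  covered (7 px):
    · · · · · ·
    · · · · · ·
    · · · · · ·
    · · · · · ·
    · · · · · █
    · · · · █ █
    · · · █ █ █
    · · · █ · ·
    · · · · · ·
T3:
  2·area = 93  (B↔C swapped to make it positive)
  edge (2, 5)→(11, 2): d=(9,-3) inclusive
  edge (11, 2)→(6, 14): d=(-5,12) inclusive
  edge (6, 14)→(2, 5): d=(-4,-9) inclusive
    (4,1)@(9, 3): e=[3,19,71] → █
    (5,1)@(11, 3): e=[9,-5,89] → ·
    (1,2)@(3, 5): e=[3,81,9] → █
    (2,2)@(5, 5): e=[9,57,27] → █
    (3,2)@(7, 5): e=[15,33,45] → █
    (5,2)@(11, 5): e=[27,-15,81] → ·
    (1,3)@(3, 7): e=[21,71,1] → █
    (4,3)@(9, 7): e=[39,-1,55] → ·
    (1,4)@(3, 9): e=[39,61,-7] → ·
    (2,4)@(5, 9): e=[45,37,11] → █
    (4,4)@(9, 9): e=[57,-11,47] → ·
    (2,5)@(5, 11): e=[63,27,3] → █
  covered (12 px):
    · · · · · ·
    · · · · █ ·
    · █ █ █ █ ·
    · █ █ █ · ·
    · · █ █ · ·
    · · █ █ · ·
    · · · · · ·
    · · · · · ·
    · · · · · ·

Z-buffer (winner per pixel, '.' = empty):
  . . . . . 1
  . . . . 1 .
  . 3 3 1 1 .
  . 3 1 1 1 .
  0 0 0 1 . 2
  . 0 0 0 0 2
  . . 0 0 2 2
  . . . 2 . .
  . . . . . .

Result: 0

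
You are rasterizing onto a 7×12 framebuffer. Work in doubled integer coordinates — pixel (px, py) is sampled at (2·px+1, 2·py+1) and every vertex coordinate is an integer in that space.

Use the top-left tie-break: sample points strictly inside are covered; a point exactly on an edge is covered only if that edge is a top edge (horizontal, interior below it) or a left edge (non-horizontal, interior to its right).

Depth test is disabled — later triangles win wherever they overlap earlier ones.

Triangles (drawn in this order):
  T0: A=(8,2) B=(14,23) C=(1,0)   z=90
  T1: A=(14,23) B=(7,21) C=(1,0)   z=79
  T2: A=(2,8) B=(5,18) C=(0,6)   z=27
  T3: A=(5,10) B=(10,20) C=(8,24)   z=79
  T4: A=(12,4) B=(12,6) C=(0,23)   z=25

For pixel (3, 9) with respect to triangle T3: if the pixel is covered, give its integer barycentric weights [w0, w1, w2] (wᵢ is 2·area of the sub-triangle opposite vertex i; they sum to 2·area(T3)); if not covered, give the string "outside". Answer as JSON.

T0:
  2·area = 135
  edge (8, 2)→(14, 23): d=(6,21) right/bottom  bias=-1
  edge (14, 23)→(1, 0): d=(-13,-23) top-left  bias=+0
  edge (1, 0)→(8, 2): d=(7,2) right/bottom  bias=-1
    (1,0)@(3, 1): e=[99,33,3] → #
    (2,0)@(5, 1): e=[57,79,-1] → ·
    (1,1)@(3, 3): e=[111,7,17] → #
    (2,1)@(5, 3): e=[69,53,13] → #
    (3,1)@(7, 3): e=[27,99,9] → #
    (4,1)@(9, 3): e=[-15,145,5] → ·
    (1,2)@(3, 5): e=[123,-19,31] → ·
    (2,2)@(5, 5): e=[81,27,27] → #
    (4,2)@(9, 5): e=[-3,119,19] → ·
    (2,3)@(5, 7): e=[93,1,41] → #
    (4,3)@(9, 7): e=[9,93,33] → #
    (5,3)@(11, 7): e=[-33,139,29] → ·
  covered (17 px):
    · # · · · · ·
    · # # # · · ·
    · · # # · · ·
    · · # # # · ·
    · · · # # · ·
    · · · · # · ·
    · · · · # # ·
    · · · · · # ·
    · · · · · # ·
    · · · · · · ·
    · · · · · · #
    · · · · · · ·
T1:
  2·area = 135
  edge (14, 23)→(7, 21): d=(-7,-2) top-left  bias=+0
  edge (7, 21)→(1, 0): d=(-6,-21) top-left  bias=+0
  edge (1, 0)→(14, 23): d=(13,23) right/bottom  bias=-1
    (1,2)@(3, 5): e=[104,12,19] → #
    (2,2)@(5, 5): e=[108,54,-27] → ·
    (1,3)@(3, 7): e=[90,0,45] → #  [on edge]
    (2,3)@(5, 7): e=[94,42,-1] → ·
    (1,4)@(3, 9): e=[76,-12,71] → ·
    (2,4)@(5, 9): e=[80,30,25] → #
    (3,4)@(7, 9): e=[84,72,-21] → ·
    (2,5)@(5, 11): e=[66,18,51] → #
    (3,5)@(7, 11): e=[70,60,5] → #
    (4,5)@(9, 11): e=[74,102,-41] → ·
    (2,6)@(5, 13): e=[52,6,77] → #
    (4,6)@(9, 13): e=[60,90,-15] → ·
    (3,10)@(7, 21): e=[0,0,135] → #  [on edge]
  covered (17 px):
    · · · · · · ·
    · · · · · · ·
    · # · · · · ·
    · # · · · · ·
    · · # · · · ·
    · · # # · · ·
    · · # # · · ·
    · · · # # · ·
    · · · # # · ·
    · · · # # # ·
    · · · # # # ·
    · · · · · · ·
T2:
  2·area = 14
  edge (2, 8)→(5, 18): d=(3,10) right/bottom  bias=-1
  edge (5, 18)→(0, 6): d=(-5,-12) top-left  bias=+0
  edge (0, 6)→(2, 8): d=(2,2) right/bottom  bias=-1
    (0,3)@(1, 7): e=[7,7,0] → ·  [on edge]
    (1,4)@(3, 9): e=[-7,21,0] → ·  [on edge]
    (2,5)@(5, 11): e=[-21,35,0] → ·  [on edge]
    (1,6)@(3, 13): e=[5,1,8] → #
    (2,6)@(5, 13): e=[-15,25,4] → ·
    (3,6)@(7, 13): e=[-35,49,0] → ·  [on edge]
    (1,7)@(3, 15): e=[11,-9,12] → ·
    (4,7)@(9, 15): e=[-49,63,0] → ·  [on edge]
    (5,8)@(11, 17): e=[-63,77,0] → ·  [on edge]
    (6,9)@(13, 19): e=[-77,91,0] → ·  [on edge]
  covered (1 px):
    · · · · · · ·
    · · · · · · ·
    · · · · · · ·
    · · · · · · ·
    · · · · · · ·
    · · · · · · ·
    · # · · · · ·
    · · · · · · ·
    · · · · · · ·
    · · · · · · ·
    · · · · · · ·
    · · · · · · ·
T3:
  2·area = 40
  edge (5, 10)→(10, 20): d=(5,10) right/bottom  bias=-1
  edge (10, 20)→(8, 24): d=(-2,4) right/bottom  bias=-1
  edge (8, 24)→(5, 10): d=(-3,-14) top-left  bias=+0
    (3,7)@(7, 15): e=[5,22,13] → #
    (4,7)@(9, 15): e=[-15,14,41] → ·
    (3,8)@(7, 17): e=[15,18,7] → #
    (4,8)@(9, 17): e=[-5,10,35] → ·
    (3,9)@(7, 19): e=[25,14,1] → #
    (4,9)@(9, 19): e=[5,6,29] → #
    (5,9)@(11, 19): e=[-15,-2,57] → ·
    (3,10)@(7, 21): e=[35,10,-5] → ·
    (4,10)@(9, 21): e=[15,2,23] → #
    (5,10)@(11, 21): e=[-5,-6,51] → ·
    (4,11)@(9, 23): e=[25,-2,17] → ·
  covered (5 px):
    · · · · · · ·
    · · · · · · ·
    · · · · · · ·
    · · · · · · ·
    · · · · · · ·
    · · · · · · ·
    · · · · · · ·
    · · · # · · ·
    · · · # · · ·
    · · · # # · ·
    · · · · # · ·
    · · · · · · ·
T4:
  2·area = 24
  edge (12, 4)→(12, 6): d=(0,2) right/bottom  bias=-1
  edge (12, 6)→(0, 23): d=(-12,17) right/bottom  bias=-1
  edge (0, 23)→(12, 4): d=(12,-19) top-left  bias=+0
    (5,3)@(11, 7): e=[2,5,17] → #
    (6,3)@(13, 7): e=[-2,-29,55] → ·
    (4,4)@(9, 9): e=[6,15,3] → #
    (5,4)@(11, 9): e=[2,-19,41] → ·
    (4,5)@(9, 11): e=[6,-9,27] → ·
    (3,6)@(7, 13): e=[10,1,13] → #
    (4,6)@(9, 13): e=[6,-33,51] → ·
    (3,7)@(7, 15): e=[10,-23,37] → ·
  covered (3 px):
    · · · · · · ·
    · · · · · · ·
    · · · · · · ·
    · · · · · # ·
    · · · · # · ·
    · · · · · · ·
    · · · # · · ·
    · · · · · · ·
    · · · · · · ·
    · · · · · · ·
    · · · · · · ·
    · · · · · · ·

Answer: [14,1,25]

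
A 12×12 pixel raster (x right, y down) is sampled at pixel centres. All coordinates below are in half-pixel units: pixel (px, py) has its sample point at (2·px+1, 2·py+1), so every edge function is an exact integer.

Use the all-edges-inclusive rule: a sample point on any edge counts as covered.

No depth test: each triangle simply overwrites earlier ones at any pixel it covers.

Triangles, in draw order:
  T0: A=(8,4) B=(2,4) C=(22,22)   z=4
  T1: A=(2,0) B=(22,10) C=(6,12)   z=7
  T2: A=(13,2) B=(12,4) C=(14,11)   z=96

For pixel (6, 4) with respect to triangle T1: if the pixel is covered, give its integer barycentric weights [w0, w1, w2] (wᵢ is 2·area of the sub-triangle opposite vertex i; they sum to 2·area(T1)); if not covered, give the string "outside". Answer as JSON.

T0:
  2·area = 108  (B↔C swapped to make it positive)
  edge (8, 4)→(22, 22): d=(14,18) inclusive
  edge (22, 22)→(2, 4): d=(-20,-18) inclusive
  edge (2, 4)→(8, 4): d=(6,0) inclusive
    (2,2)@(5, 5): e=[68,34,6] → █
    (3,2)@(7, 5): e=[32,70,6] → █
    (4,2)@(9, 5): e=[-4,106,6] → ·
    (2,3)@(5, 7): e=[96,-6,18] → ·
    (3,3)@(7, 7): e=[60,30,18] → █
    (4,3)@(9, 7): e=[24,66,18] → █
    (5,3)@(11, 7): e=[-12,102,18] → ·
    (3,4)@(7, 9): e=[88,-10,30] → ·
    (4,4)@(9, 9): e=[52,26,30] → █
    (5,4)@(11, 9): e=[16,62,30] → █
    (6,4)@(13, 9): e=[-20,98,30] → ·
    (4,5)@(9, 11): e=[80,-14,42] → ·
    (7,6)@(15, 13): e=[0,54,54] → █  [on edge]
  covered (14 px):
    · · · · · · · · · · · ·
    · · · · · · · · · · · ·
    · · █ █ · · · · · · · ·
    · · · █ █ · · · · · · ·
    · · · · █ █ · · · · · ·
    · · · · · █ █ · · · · ·
    · · · · · · █ █ · · · ·
    · · · · · · · █ · · · ·
    · · · · · · · · █ · · ·
    · · · · · · · · · █ · ·
    · · · · · · · · · · █ ·
    · · · · · · · · · · · ·
T1:
  2·area = 200
  edge (2, 0)→(22, 10): d=(20,10) inclusive
  edge (22, 10)→(6, 12): d=(-16,2) inclusive
  edge (6, 12)→(2, 0): d=(-4,-12) inclusive
    (1,0)@(3, 1): e=[10,182,8] → █
    (2,0)@(5, 1): e=[-10,178,32] → ·
    (1,1)@(3, 3): e=[50,150,0] → █  [on edge]
    (2,1)@(5, 3): e=[30,146,24] → █
    (3,1)@(7, 3): e=[10,142,48] → █
    (4,1)@(9, 3): e=[-10,138,72] → ·
    (1,2)@(3, 5): e=[90,118,-8] → ·
    (2,2)@(5, 5): e=[70,114,16] → █
    (4,2)@(9, 5): e=[30,106,64] → █
    (5,2)@(11, 5): e=[10,102,88] → █
    (6,2)@(13, 5): e=[-10,98,112] → ·
    (2,3)@(5, 7): e=[110,82,8] → █
    (2,4)@(5, 9): e=[150,50,0] → █  [on edge]
    (3,7)@(7, 15): e=[250,-50,0] → ·  [on edge]
    (4,10)@(9, 21): e=[350,-150,0] → ·  [on edge]
  covered (26 px):
    · █ · · · · · · · · · ·
    · █ █ █ · · · · · · · ·
    · · █ █ █ █ · · · · · ·
    · · █ █ █ █ █ █ · · · ·
    · · █ █ █ █ █ █ █ █ · ·
    · · · █ █ █ █ · · · · ·
    · · · · · · · · · · · ·
    · · · · · · · · · · · ·
    · · · · · · · · · · · ·
    · · · · · · · · · · · ·
    · · · · · · · · · · · ·
    · · · · · · · · · · · ·
T2:
  2·area = 11  (B↔C swapped to make it positive)
  edge (13, 2)→(14, 11): d=(1,9) inclusive
  edge (14, 11)→(12, 4): d=(-2,-7) inclusive
  edge (12, 4)→(13, 2): d=(1,-2) inclusive
    (6,1)@(13, 3): e=[1,9,1] → █
    (7,1)@(15, 3): e=[-17,23,5] → ·
    (6,2)@(13, 5): e=[3,5,3] → █
    (7,2)@(15, 5): e=[-15,19,7] → ·
    (6,3)@(13, 7): e=[5,1,5] → █
    (7,3)@(15, 7): e=[-13,15,9] → ·
    (6,4)@(13, 9): e=[7,-3,7] → ·
  covered (3 px):
    · · · · · · · · · · · ·
    · · · · · · █ · · · · ·
    · · · · · · █ · · · · ·
    · · · · · · █ · · · · ·
    · · · · · · · · · · · ·
    · · · · · · · · · · · ·
    · · · · · · · · · · · ·
    · · · · · · · · · · · ·
    · · · · · · · · · · · ·
    · · · · · · · · · · · ·
    · · · · · · · · · · · ·
    · · · · · · · · · · · ·

Final: [34,96,70]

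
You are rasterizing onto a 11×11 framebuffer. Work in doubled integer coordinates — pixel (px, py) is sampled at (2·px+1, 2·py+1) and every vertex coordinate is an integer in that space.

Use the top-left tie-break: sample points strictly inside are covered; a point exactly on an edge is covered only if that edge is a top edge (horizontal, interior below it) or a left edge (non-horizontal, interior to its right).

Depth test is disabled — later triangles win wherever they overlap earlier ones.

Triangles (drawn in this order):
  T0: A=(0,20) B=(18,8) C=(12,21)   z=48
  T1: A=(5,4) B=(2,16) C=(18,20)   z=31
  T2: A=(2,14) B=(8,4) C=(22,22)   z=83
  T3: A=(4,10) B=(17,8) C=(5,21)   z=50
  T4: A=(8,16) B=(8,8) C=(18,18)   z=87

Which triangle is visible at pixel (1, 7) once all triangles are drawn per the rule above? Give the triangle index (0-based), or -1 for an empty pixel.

T0:
  2·area = 162
  edge (0, 20)→(18, 8): d=(18,-12) top-left  bias=+0
  edge (18, 8)→(12, 21): d=(-6,13) right/bottom  bias=-1
  edge (12, 21)→(0, 20): d=(-12,-1) top-left  bias=+0
    (8,4)@(17, 9): e=[6,7,149] → #
    (9,4)@(19, 9): e=[30,-19,151] → ·
    (7,5)@(15, 11): e=[18,21,123] → #
    (8,5)@(17, 11): e=[42,-5,125] → ·
    (5,6)@(11, 13): e=[6,61,95] → #
    (6,6)@(13, 13): e=[30,35,97] → #
    (8,6)@(17, 13): e=[78,-17,101] → ·
    (4,7)@(9, 15): e=[18,75,69] → #
    (7,7)@(15, 15): e=[90,-3,75] → ·
    (2,8)@(5, 17): e=[6,115,41] → #
    (3,8)@(7, 17): e=[30,89,43] → #
    (7,8)@(15, 17): e=[126,-15,51] → ·
  covered (18 px):
    · · · · · · · · · · ·
    · · · · · · · · · · ·
    · · · · · · · · · · ·
    · · · · · · · · · · ·
    · · · · · · · · # · ·
    · · · · · · · # · · ·
    · · · · · # # # · · ·
    · · · · # # # · · · ·
    · · # # # # # · · · ·
    · # # # # # · · · · ·
    · · · · · · · · · · ·
T1:
  2·area = 204  (B↔C swapped to make it positive)
  edge (5, 4)→(18, 20): d=(13,16) right/bottom  bias=-1
  edge (18, 20)→(2, 16): d=(-16,-4) top-left  bias=+0
  edge (2, 16)→(5, 4): d=(3,-12) top-left  bias=+0
    (2,2)@(5, 5): e=[13,188,3] → #
    (3,2)@(7, 5): e=[-19,196,27] → ·
    (2,3)@(5, 7): e=[39,156,9] → #
    (3,3)@(7, 7): e=[7,164,33] → #
    (4,3)@(9, 7): e=[-25,172,57] → ·
    (2,4)@(5, 9): e=[65,124,15] → #
    (4,4)@(9, 9): e=[1,140,63] → #
    (5,4)@(11, 9): e=[-31,148,87] → ·
    (2,5)@(5, 11): e=[91,92,21] → #
    (5,5)@(11, 11): e=[-5,116,93] → ·
    (1,6)@(3, 13): e=[149,52,3] → #
    (5,6)@(11, 13): e=[21,84,99] → #
  covered (27 px):
    · · · · · · · · · · ·
    · · · · · · · · · · ·
    · · # · · · · · · · ·
    · · # # · · · · · · ·
    · · # # # · · · · · ·
    · · # # # · · · · · ·
    · # # # # # · · · · ·
    · # # # # # # · · · ·
    · · · # # # # # · · ·
    · · · · · · · # # · ·
    · · · · · · · · · · ·
T2:
  2·area = 248
  edge (2, 14)→(8, 4): d=(6,-10) top-left  bias=+0
  edge (8, 4)→(22, 22): d=(14,18) right/bottom  bias=-1
  edge (22, 22)→(2, 14): d=(-20,-8) top-left  bias=+0
    (3,3)@(7, 7): e=[8,60,180] → #
    (4,3)@(9, 7): e=[28,24,196] → #
    (5,3)@(11, 7): e=[48,-12,212] → ·
    (2,4)@(5, 9): e=[0,124,124] → #  [on edge]
    (5,4)@(11, 9): e=[60,16,172] → #
    (6,4)@(13, 9): e=[80,-20,188] → ·
    (2,5)@(5, 11): e=[12,152,84] → #
    (6,5)@(13, 11): e=[92,8,148] → #
    (7,5)@(15, 11): e=[112,-28,164] → ·
    (1,6)@(3, 13): e=[4,216,28] → #
    (7,6)@(15, 13): e=[124,0,124] → ·  [on edge]
    (1,7)@(3, 15): e=[16,244,-12] → ·
  covered (31 px):
    · · · · · · · · · · ·
    · · · · · · · · · · ·
    · · · · · · · · · · ·
    · · · # # · · · · · ·
    · · # # # # · · · · ·
    · · # # # # # · · · ·
    · # # # # # # · · · ·
    · · # # # # # # · · ·
    · · · · · # # # # · ·
    · · · · · · · # # # ·
    · · · · · · · · · · #
T3:
  2·area = 145
  edge (4, 10)→(17, 8): d=(13,-2) top-left  bias=+0
  edge (17, 8)→(5, 21): d=(-12,13) right/bottom  bias=-1
  edge (5, 21)→(4, 10): d=(-1,-11) top-left  bias=+0
    (5,4)@(11, 9): e=[1,66,78] → #
    (6,4)@(13, 9): e=[5,40,100] → #
    (7,4)@(15, 9): e=[9,14,122] → #
    (8,4)@(17, 9): e=[13,-12,144] → ·
    (2,5)@(5, 11): e=[15,120,10] → #
    (3,5)@(7, 11): e=[19,94,32] → #
    (4,5)@(9, 11): e=[23,68,54] → #
    (7,5)@(15, 11): e=[35,-10,120] → ·
    (2,6)@(5, 13): e=[41,96,8] → #
    (6,6)@(13, 13): e=[57,-8,96] → ·
    (2,7)@(5, 15): e=[67,72,6] → #
    (5,7)@(11, 15): e=[79,-6,72] → ·
    (2,10)@(5, 21): e=[145,0,0] → ·  [on edge]
  covered (18 px):
    · · · · · · · · · · ·
    · · · · · · · · · · ·
    · · · · · · · · · · ·
    · · · · · · · · · · ·
    · · · · · # # # · · ·
    · · # # # # # · · · ·
    · · # # # # · · · · ·
    · · # # # · · · · · ·
    · · # # · · · · · · ·
    · · # · · · · · · · ·
    · · · · · · · · · · ·
T4:
  2·area = 80
  edge (8, 16)→(8, 8): d=(0,-8) top-left  bias=+0
  edge (8, 8)→(18, 18): d=(10,10) right/bottom  bias=-1
  edge (18, 18)→(8, 16): d=(-10,-2) top-left  bias=+0
    (0,0)@(1, 1): e=[-56,0,136] → ·  [on edge]
    (1,1)@(3, 3): e=[-40,0,120] → ·  [on edge]
    (2,2)@(5, 5): e=[-24,0,104] → ·  [on edge]
    (3,3)@(7, 7): e=[-8,0,88] → ·  [on edge]
    (4,4)@(9, 9): e=[8,0,72] → ·  [on edge]
    (4,5)@(9, 11): e=[8,20,52] → #
    (5,5)@(11, 11): e=[24,0,56] → ·  [on edge]
    (4,6)@(9, 13): e=[8,40,32] → #
    (5,6)@(11, 13): e=[24,20,36] → #
    (6,6)@(13, 13): e=[40,0,40] → ·  [on edge]
    (1,7)@(3, 15): e=[-40,120,0] → ·  [on edge]
    (4,7)@(9, 15): e=[8,60,12] → #
    (7,7)@(15, 15): e=[56,0,24] → ·  [on edge]
    (6,8)@(13, 17): e=[40,40,0] → #  [on edge]
    (8,8)@(17, 17): e=[72,0,8] → ·  [on edge]
    (9,9)@(19, 19): e=[88,0,-8] → ·  [on edge]
    (10,10)@(21, 21): e=[104,0,-24] → ·  [on edge]
  covered (8 px):
    · · · · · · · · · · ·
    · · · · · · · · · · ·
    · · · · · · · · · · ·
    · · · · · · · · · · ·
    · · · · · · · · · · ·
    · · · · # · · · · · ·
    · · · · # # · · · · ·
    · · · · # # # · · · ·
    · · · · · · # # · · ·
    · · · · · · · · · · ·
    · · · · · · · · · · ·

Z-buffer (winner per pixel, '.' = empty):
  . . . . . . . . . . .
  . . . . . . . . . . .
  . . 1 . . . . . . . .
  . . 1 2 2 . . . . . .
  . . 2 2 2 3 3 3 0 . .
  . . 3 3 4 3 3 0 . . .
  . 2 3 3 4 4 2 0 . . .
  . 1 3 3 4 4 4 2 . . .
  . . 3 3 1 2 4 4 2 . .
  . 0 3 0 0 0 . 2 2 2 .
  . . . . . . . . . . 2

Answer: 1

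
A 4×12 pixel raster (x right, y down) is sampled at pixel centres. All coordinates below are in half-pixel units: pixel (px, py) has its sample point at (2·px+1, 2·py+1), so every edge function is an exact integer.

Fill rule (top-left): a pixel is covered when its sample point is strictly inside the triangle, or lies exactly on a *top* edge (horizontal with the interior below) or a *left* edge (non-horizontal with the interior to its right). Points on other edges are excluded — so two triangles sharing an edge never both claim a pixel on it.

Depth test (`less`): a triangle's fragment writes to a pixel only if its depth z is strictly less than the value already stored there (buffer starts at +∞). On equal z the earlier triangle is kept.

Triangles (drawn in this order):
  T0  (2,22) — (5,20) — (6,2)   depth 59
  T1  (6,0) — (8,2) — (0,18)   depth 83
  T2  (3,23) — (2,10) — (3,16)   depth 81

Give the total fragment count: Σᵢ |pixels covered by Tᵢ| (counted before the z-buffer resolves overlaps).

T0:
  2·area = 52  (B↔C swapped to make it positive)
  edge (2, 22)→(6, 2): d=(4,-20) top-left  bias=+0
  edge (6, 2)→(5, 20): d=(-1,18) right/bottom  bias=-1
  edge (5, 20)→(2, 22): d=(-3,2) right/bottom  bias=-1
    (2,3)@(5, 7): e=[0,13,39] → #  [on edge]
    (3,3)@(7, 7): e=[40,-23,35] → ·
    (2,4)@(5, 9): e=[8,11,33] → #
    (3,4)@(7, 9): e=[48,-25,29] → ·
    (2,5)@(5, 11): e=[16,9,27] → #
    (3,5)@(7, 11): e=[56,-27,23] → ·
    (2,6)@(5, 13): e=[24,7,21] → #
    (3,6)@(7, 13): e=[64,-29,17] → ·
    (2,7)@(5, 15): e=[32,5,15] → #
    (3,7)@(7, 15): e=[72,-31,11] → ·
    (1,8)@(3, 17): e=[0,39,13] → #  [on edge]
    (3,8)@(7, 17): e=[80,-33,5] → ·
  covered (10 px):
    · · · ·
    · · · ·
    · · · ·
    · · # ·
    · · # ·
    · · # ·
    · · # ·
    · · # ·
    · # # ·
    · # # ·
    · # · ·
    · · · ·
T1:
  2·area = 48
  edge (6, 0)→(8, 2): d=(2,2) right/bottom  bias=-1
  edge (8, 2)→(0, 18): d=(-8,16) right/bottom  bias=-1
  edge (0, 18)→(6, 0): d=(6,-18) top-left  bias=+0
    (3,0)@(7, 1): e=[0,24,24] → ·  [on edge]
    (2,1)@(5, 3): e=[8,40,0] → #  [on edge]
    (3,1)@(7, 3): e=[4,8,36] → #
    (2,2)@(5, 5): e=[12,24,12] → #
    (3,2)@(7, 5): e=[8,-8,48] → ·
    (2,3)@(5, 7): e=[16,8,24] → #
    (3,3)@(7, 7): e=[12,-24,60] → ·
    (1,4)@(3, 9): e=[24,24,0] → #  [on edge]
    (2,4)@(5, 9): e=[20,-8,36] → ·
    (1,5)@(3, 11): e=[28,8,12] → #
    (2,5)@(5, 11): e=[24,-24,48] → ·
    (1,6)@(3, 13): e=[32,-8,24] → ·
    (0,7)@(1, 15): e=[40,8,0] → #  [on edge]
  covered (7 px):
    · · · ·
    · · # #
    · · # ·
    · · # ·
    · # · ·
    · # · ·
    · · · ·
    # · · ·
    · · · ·
    · · · ·
    · · · ·
    · · · ·
T2:
  2·area = 7
  edge (3, 23)→(2, 10): d=(-1,-13) top-left  bias=+0
  edge (2, 10)→(3, 16): d=(1,6) right/bottom  bias=-1
  edge (3, 16)→(3, 23): d=(0,7) right/bottom  bias=-1
    (1,0)@(3, 1): e=[22,-15,0] → ·  [on edge]
    (1,1)@(3, 3): e=[20,-13,0] → ·  [on edge]
    (1,2)@(3, 5): e=[18,-11,0] → ·  [on edge]
    (1,3)@(3, 7): e=[16,-9,0] → ·  [on edge]
    (1,4)@(3, 9): e=[14,-7,0] → ·  [on edge]
    (1,5)@(3, 11): e=[12,-5,0] → ·  [on edge]
    (1,6)@(3, 13): e=[10,-3,0] → ·  [on edge]
    (1,7)@(3, 15): e=[8,-1,0] → ·  [on edge]
    (1,8)@(3, 17): e=[6,1,0] → ·  [on edge]
    (1,9)@(3, 19): e=[4,3,0] → ·  [on edge]
    (1,10)@(3, 21): e=[2,5,0] → ·  [on edge]
    (1,11)@(3, 23): e=[0,7,0] → ·  [on edge]
  covered (0 px):
    · · · ·
    · · · ·
    · · · ·
    · · · ·
    · · · ·
    · · · ·
    · · · ·
    · · · ·
    · · · ·
    · · · ·
    · · · ·
    · · · ·

Result: 17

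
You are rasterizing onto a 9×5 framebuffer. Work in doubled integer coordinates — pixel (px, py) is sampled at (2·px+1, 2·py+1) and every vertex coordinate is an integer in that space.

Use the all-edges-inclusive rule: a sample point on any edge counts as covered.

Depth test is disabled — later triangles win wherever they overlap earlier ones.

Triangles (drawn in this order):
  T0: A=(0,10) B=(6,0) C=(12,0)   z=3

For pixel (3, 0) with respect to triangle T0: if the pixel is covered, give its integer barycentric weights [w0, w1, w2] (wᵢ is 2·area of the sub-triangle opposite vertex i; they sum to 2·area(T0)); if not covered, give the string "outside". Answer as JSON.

T0:
  2·area = 60
  edge (0, 10)→(6, 0): d=(6,-10) inclusive
  edge (6, 0)→(12, 0): d=(6,0) inclusive
  edge (12, 0)→(0, 10): d=(-12,10) inclusive
    (3,0)@(7, 1): e=[16,6,38] → █
    (4,0)@(9, 1): e=[36,6,18] → █
    (5,0)@(11, 1): e=[56,6,-2] → ·
    (2,1)@(5, 3): e=[8,18,34] → █
    (4,1)@(9, 3): e=[48,18,-6] → ·
    (1,2)@(3, 5): e=[0,30,30] → █  [on edge]
    (3,2)@(7, 5): e=[40,30,-10] → ·
    (1,3)@(3, 7): e=[12,42,6] → █
    (2,3)@(5, 7): e=[32,42,-14] → ·
    (0,4)@(1, 9): e=[4,54,2] → █
    (1,4)@(3, 9): e=[24,54,-18] → ·
  covered (8 px):
    · · · █ █ · · · ·
    · · █ █ · · · · ·
    · █ █ · · · · · ·
    · █ · · · · · · ·
    █ · · · · · · · ·

Final: [6,38,16]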